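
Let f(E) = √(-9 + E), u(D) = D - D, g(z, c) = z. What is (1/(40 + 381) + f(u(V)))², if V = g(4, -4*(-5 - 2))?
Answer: -1595168/177241 + 6*I/421 ≈ -9.0 + 0.014252*I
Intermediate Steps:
V = 4
u(D) = 0
(1/(40 + 381) + f(u(V)))² = (1/(40 + 381) + √(-9 + 0))² = (1/421 + √(-9))² = (1/421 + 3*I)²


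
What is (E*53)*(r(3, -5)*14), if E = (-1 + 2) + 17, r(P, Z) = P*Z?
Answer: -200340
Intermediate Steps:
E = 18 (E = 1 + 17 = 18)
(E*53)*(r(3, -5)*14) = (18*53)*((3*(-5))*14) = 954*(-15*14) = 954*(-210) = -200340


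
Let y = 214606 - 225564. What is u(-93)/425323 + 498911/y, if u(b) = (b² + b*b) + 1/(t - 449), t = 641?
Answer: -20352842084345/447426185664 ≈ -45.489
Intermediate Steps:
u(b) = 1/192 + 2*b² (u(b) = (b² + b*b) + 1/(641 - 449) = (b² + b²) + 1/192 = 2*b² + 1/192 = 1/192 + 2*b²)
y = -10958
u(-93)/425323 + 498911/y = (1/192 + 2*(-93)²)/425323 + 498911/(-10958) = (1/192 + 2*8649)*(1/425323) + 498911*(-1/10958) = (1/192 + 17298)*(1/425323) - 498911/10958 = (3321217/192)*(1/425323) - 498911/10958 = 3321217/81662016 - 498911/10958 = -20352842084345/447426185664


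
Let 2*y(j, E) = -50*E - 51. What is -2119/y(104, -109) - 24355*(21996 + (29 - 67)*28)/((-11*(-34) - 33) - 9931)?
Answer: 275236340272/5177641 ≈ 53159.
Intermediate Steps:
y(j, E) = -51/2 - 25*E (y(j, E) = (-50*E - 51)/2 = (-51 - 50*E)/2 = -51/2 - 25*E)
-2119/y(104, -109) - 24355*(21996 + (29 - 67)*28)/((-11*(-34) - 33) - 9931) = -2119/(-51/2 - 25*(-109)) - 24355*(21996 + (29 - 67)*28)/((-11*(-34) - 33) - 9931) = -2119/(-51/2 + 2725) - 24355*(21996 - 38*28)/((374 - 33) - 9931) = -2119/5399/2 - 24355*(21996 - 1064)/(341 - 9931) = -2119*2/5399 - 24355/((-9590/20932)) = -4238/5399 - 24355/((-9590*1/20932)) = -4238/5399 - 24355/(-4795/10466) = -4238/5399 - 24355*(-10466/4795) = -4238/5399 + 50979886/959 = 275236340272/5177641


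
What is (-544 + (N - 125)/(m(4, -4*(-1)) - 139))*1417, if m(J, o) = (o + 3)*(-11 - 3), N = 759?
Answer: -183589354/237 ≈ -7.7464e+5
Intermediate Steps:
m(J, o) = -42 - 14*o (m(J, o) = (3 + o)*(-14) = -42 - 14*o)
(-544 + (N - 125)/(m(4, -4*(-1)) - 139))*1417 = (-544 + (759 - 125)/((-42 - (-56)*(-1)) - 139))*1417 = (-544 + 634/((-42 - 14*4) - 139))*1417 = (-544 + 634/((-42 - 56) - 139))*1417 = (-544 + 634/(-98 - 139))*1417 = (-544 + 634/(-237))*1417 = (-544 + 634*(-1/237))*1417 = (-544 - 634/237)*1417 = -129562/237*1417 = -183589354/237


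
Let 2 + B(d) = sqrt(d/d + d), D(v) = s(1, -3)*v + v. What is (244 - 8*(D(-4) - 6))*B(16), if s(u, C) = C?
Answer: -456 + 228*sqrt(17) ≈ 484.07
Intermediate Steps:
D(v) = -2*v (D(v) = -3*v + v = -2*v)
B(d) = -2 + sqrt(1 + d) (B(d) = -2 + sqrt(d/d + d) = -2 + sqrt(1 + d))
(244 - 8*(D(-4) - 6))*B(16) = (244 - 8*(-2*(-4) - 6))*(-2 + sqrt(1 + 16)) = (244 - 8*(8 - 6))*(-2 + sqrt(17)) = (244 - 8*2)*(-2 + sqrt(17)) = (244 - 16)*(-2 + sqrt(17)) = 228*(-2 + sqrt(17)) = -456 + 228*sqrt(17)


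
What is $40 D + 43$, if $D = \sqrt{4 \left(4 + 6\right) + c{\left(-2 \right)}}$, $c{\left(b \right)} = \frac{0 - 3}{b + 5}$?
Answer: $43 + 40 \sqrt{39} \approx 292.8$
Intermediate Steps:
$c{\left(b \right)} = - \frac{3}{5 + b}$
$D = \sqrt{39}$ ($D = \sqrt{4 \left(4 + 6\right) - \frac{3}{5 - 2}} = \sqrt{4 \cdot 10 - \frac{3}{3}} = \sqrt{40 - 1} = \sqrt{39} \approx 6.245$)
$40 D + 43 = 40 \sqrt{39} + 43 = 43 + 40 \sqrt{39}$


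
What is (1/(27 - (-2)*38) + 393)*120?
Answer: 4857600/103 ≈ 47161.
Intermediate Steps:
(1/(27 - (-2)*38) + 393)*120 = (1/(27 - 1*(-76)) + 393)*120 = (1/(27 + 76) + 393)*120 = (1/103 + 393)*120 = (40480/103)*120 = 4857600/103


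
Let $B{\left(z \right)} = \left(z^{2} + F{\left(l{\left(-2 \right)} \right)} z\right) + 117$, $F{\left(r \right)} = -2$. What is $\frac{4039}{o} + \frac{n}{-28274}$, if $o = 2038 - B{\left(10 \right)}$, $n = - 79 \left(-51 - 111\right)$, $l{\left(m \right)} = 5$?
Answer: $\frac{6474112}{3718031} \approx 1.7413$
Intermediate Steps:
$n = 12798$ ($n = \left(-79\right) \left(-162\right) = 12798$)
$B{\left(z \right)} = 117 + z^{2} - 2 z$ ($B{\left(z \right)} = \left(z^{2} - 2 z\right) + 117 = 117 + z^{2} - 2 z$)
$o = 1841$ ($o = 2038 - \left(117 + 10^{2} - 20\right) = 2038 - \left(117 + 100 - 20\right) = 2038 - 197 = 1841$)
$\frac{4039}{o} + \frac{n}{-28274} = \frac{4039}{1841} + \frac{12798}{-28274} = 4039 \cdot \frac{1}{1841} + 12798 \left(- \frac{1}{28274}\right) = \frac{577}{263} - \frac{6399}{14137} = \frac{6474112}{3718031}$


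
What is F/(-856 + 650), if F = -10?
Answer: 5/103 ≈ 0.048544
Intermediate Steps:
F/(-856 + 650) = -10/(-856 + 650) = -10/(-206) = -10*(-1/206) = 5/103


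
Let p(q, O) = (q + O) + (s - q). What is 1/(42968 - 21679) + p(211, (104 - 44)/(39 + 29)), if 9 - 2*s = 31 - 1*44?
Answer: 4300395/361913 ≈ 11.882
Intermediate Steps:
s = 11 (s = 9/2 - (31 - 1*44)/2 = 9/2 - (31 - 44)/2 = 9/2 - 1/2*(-13) = 9/2 + 13/2 = 11)
p(q, O) = 11 + O (p(q, O) = (q + O) + (11 - q) = (O + q) + (11 - q) = 11 + O)
1/(42968 - 21679) + p(211, (104 - 44)/(39 + 29)) = 1/(42968 - 21679) + (11 + (104 - 44)/(39 + 29)) = 1/21289 + (11 + 60/68) = 1/21289 + (11 + 60*(1/68)) = 1/21289 + (11 + 15/17) = 1/21289 + 202/17 = 4300395/361913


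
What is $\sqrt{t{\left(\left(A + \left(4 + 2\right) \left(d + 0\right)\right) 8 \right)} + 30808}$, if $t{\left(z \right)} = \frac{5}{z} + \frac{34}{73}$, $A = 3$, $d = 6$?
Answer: $\frac{\sqrt{3995445527814}}{11388} \approx 175.52$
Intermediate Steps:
$t{\left(z \right)} = \frac{34}{73} + \frac{5}{z}$ ($t{\left(z \right)} = \frac{5}{z} + 34 \cdot \frac{1}{73} = \frac{5}{z} + \frac{34}{73} = \frac{34}{73} + \frac{5}{z}$)
$\sqrt{t{\left(\left(A + \left(4 + 2\right) \left(d + 0\right)\right) 8 \right)} + 30808} = \sqrt{\left(\frac{34}{73} + \frac{5}{\left(3 + \left(4 + 2\right) \left(6 + 0\right)\right) 8}\right) + 30808} = \sqrt{\left(\frac{34}{73} + \frac{5}{\left(3 + 6 \cdot 6\right) 8}\right) + 30808} = \sqrt{\left(\frac{34}{73} + \frac{5}{\left(3 + 36\right) 8}\right) + 30808} = \sqrt{\left(\frac{34}{73} + \frac{5}{39 \cdot 8}\right) + 30808} = \sqrt{\left(\frac{34}{73} + \frac{5}{312}\right) + 30808} = \sqrt{\frac{10973}{22776} + 30808} = \sqrt{\frac{701693981}{22776}} = \frac{\sqrt{3995445527814}}{11388}$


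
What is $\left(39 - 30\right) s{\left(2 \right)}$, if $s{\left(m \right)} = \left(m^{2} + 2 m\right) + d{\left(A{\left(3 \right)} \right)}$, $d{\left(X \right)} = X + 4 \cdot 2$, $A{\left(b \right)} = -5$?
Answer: $99$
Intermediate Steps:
$d{\left(X \right)} = 8 + X$ ($d{\left(X \right)} = X + 8 = 8 + X$)
$s{\left(m \right)} = 3 + m^{2} + 2 m$ ($s{\left(m \right)} = \left(m^{2} + 2 m\right) + \left(8 - 5\right) = \left(m^{2} + 2 m\right) + 3 = 3 + m^{2} + 2 m$)
$\left(39 - 30\right) s{\left(2 \right)} = \left(39 - 30\right) \left(3 + 2^{2} + 2 \cdot 2\right) = 9 \left(3 + 4 + 4\right) = 9 \cdot 11 = 99$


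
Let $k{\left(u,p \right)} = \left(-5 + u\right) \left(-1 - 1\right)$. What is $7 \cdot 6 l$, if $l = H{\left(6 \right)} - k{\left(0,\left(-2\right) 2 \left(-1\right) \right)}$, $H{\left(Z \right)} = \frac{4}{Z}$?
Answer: $-392$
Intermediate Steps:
$k{\left(u,p \right)} = 10 - 2 u$ ($k{\left(u,p \right)} = \left(-5 + u\right) \left(-2\right) = 10 - 2 u$)
$l = - \frac{28}{3}$ ($l = \frac{4}{6} - \left(10 - 0\right) = 4 \cdot \frac{1}{6} - \left(10 + 0\right) = \frac{2}{3} - 10 = - \frac{28}{3} \approx -9.3333$)
$7 \cdot 6 l = 7 \cdot 6 \left(- \frac{28}{3}\right) = 42 \left(- \frac{28}{3}\right) = -392$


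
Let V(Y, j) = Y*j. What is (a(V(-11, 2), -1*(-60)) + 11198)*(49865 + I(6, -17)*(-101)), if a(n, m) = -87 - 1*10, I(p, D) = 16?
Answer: 535612149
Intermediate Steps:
a(n, m) = -97 (a(n, m) = -87 - 10 = -97)
(a(V(-11, 2), -1*(-60)) + 11198)*(49865 + I(6, -17)*(-101)) = (-97 + 11198)*(49865 + 16*(-101)) = 11101*(49865 - 1616) = 11101*48249 = 535612149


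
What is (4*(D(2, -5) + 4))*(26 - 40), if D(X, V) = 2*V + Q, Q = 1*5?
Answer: 56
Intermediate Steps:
Q = 5
D(X, V) = 5 + 2*V (D(X, V) = 2*V + 5 = 5 + 2*V)
(4*(D(2, -5) + 4))*(26 - 40) = (4*((5 + 2*(-5)) + 4))*(26 - 40) = (4*((5 - 10) + 4))*(-14) = (4*(-5 + 4))*(-14) = (4*(-1))*(-14) = -4*(-14) = 56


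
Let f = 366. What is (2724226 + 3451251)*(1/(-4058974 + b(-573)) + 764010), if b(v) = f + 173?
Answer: 19148208434563989473/4058435 ≈ 4.7181e+12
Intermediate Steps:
b(v) = 539 (b(v) = 366 + 173 = 539)
(2724226 + 3451251)*(1/(-4058974 + b(-573)) + 764010) = (2724226 + 3451251)*(1/(-4058974 + 539) + 764010) = 6175477*(1/(-4058435) + 764010) = 6175477*(-1/4058435 + 764010) = 6175477*(3100684924349/4058435) = 19148208434563989473/4058435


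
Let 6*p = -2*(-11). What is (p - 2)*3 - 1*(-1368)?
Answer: 1373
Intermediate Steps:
p = 11/3 (p = (-2*(-11))/6 = (1/6)*22 = 11/3 ≈ 3.6667)
(p - 2)*3 - 1*(-1368) = (11/3 - 2)*3 - 1*(-1368) = (5/3)*3 + 1368 = 5 + 1368 = 1373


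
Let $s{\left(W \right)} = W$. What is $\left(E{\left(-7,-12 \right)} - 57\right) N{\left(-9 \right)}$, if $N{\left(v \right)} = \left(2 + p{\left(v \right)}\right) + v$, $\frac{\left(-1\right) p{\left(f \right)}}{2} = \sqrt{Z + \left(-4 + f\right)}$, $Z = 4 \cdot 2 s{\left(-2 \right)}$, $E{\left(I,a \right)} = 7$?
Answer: $350 + 100 i \sqrt{29} \approx 350.0 + 538.52 i$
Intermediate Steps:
$Z = -16$ ($Z = 4 \cdot 2 \left(-2\right) = 8 \left(-2\right) = -16$)
$p{\left(f \right)} = - 2 \sqrt{-20 + f}$ ($p{\left(f \right)} = - 2 \sqrt{-16 + \left(-4 + f\right)} = - 2 \sqrt{-20 + f}$)
$N{\left(v \right)} = 2 + v - 2 \sqrt{-20 + v}$ ($N{\left(v \right)} = \left(2 - 2 \sqrt{-20 + v}\right) + v = 2 + v - 2 \sqrt{-20 + v}$)
$\left(E{\left(-7,-12 \right)} - 57\right) N{\left(-9 \right)} = \left(7 - 57\right) \left(2 - 9 - 2 \sqrt{-20 - 9}\right) = - 50 \left(2 - 9 - 2 \sqrt{-29}\right) = - 50 \left(2 - 9 - 2 i \sqrt{29}\right) = - 50 \left(-7 - 2 i \sqrt{29}\right) = 350 + 100 i \sqrt{29}$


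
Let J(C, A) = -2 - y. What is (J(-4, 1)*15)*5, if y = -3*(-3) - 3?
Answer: -600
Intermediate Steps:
y = 6 (y = 9 - 3 = 6)
J(C, A) = -8 (J(C, A) = -2 - 1*6 = -2 - 6 = -8)
(J(-4, 1)*15)*5 = -8*15*5 = -120*5 = -600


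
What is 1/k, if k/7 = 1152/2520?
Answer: 5/16 ≈ 0.31250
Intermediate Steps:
k = 16/5 (k = 7*(1152/2520) = 7*(1152*(1/2520)) = 7*(16/35) = 16/5 ≈ 3.2000)
1/k = 1/(16/5) = 5/16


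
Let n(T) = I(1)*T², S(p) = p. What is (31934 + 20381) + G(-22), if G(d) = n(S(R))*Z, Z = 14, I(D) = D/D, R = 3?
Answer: 52441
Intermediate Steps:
I(D) = 1
n(T) = T² (n(T) = 1*T² = T²)
G(d) = 126 (G(d) = 3²*14 = 9*14 = 126)
(31934 + 20381) + G(-22) = (31934 + 20381) + 126 = 52315 + 126 = 52441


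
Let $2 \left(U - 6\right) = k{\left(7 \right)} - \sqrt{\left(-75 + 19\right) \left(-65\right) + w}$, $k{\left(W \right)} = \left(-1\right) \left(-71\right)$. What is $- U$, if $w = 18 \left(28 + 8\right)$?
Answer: $- \frac{83}{2} + 4 \sqrt{67} \approx -8.7586$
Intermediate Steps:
$w = 648$ ($w = 18 \cdot 36 = 648$)
$k{\left(W \right)} = 71$
$U = \frac{83}{2} - 4 \sqrt{67}$ ($U = 6 + \frac{71 - \sqrt{\left(-75 + 19\right) \left(-65\right) + 648}}{2} = 6 + \frac{71 - \sqrt{\left(-56\right) \left(-65\right) + 648}}{2} = 6 + \frac{71 - \sqrt{3640 + 648}}{2} = 6 + \frac{71 - \sqrt{4288}}{2} = 6 + \frac{71 - 8 \sqrt{67}}{2} = 6 + \left(\frac{71}{2} - 4 \sqrt{67}\right) = \frac{83}{2} - 4 \sqrt{67} \approx 8.7586$)
$- U = - (\frac{83}{2} - 4 \sqrt{67}) = - \frac{83}{2} + 4 \sqrt{67}$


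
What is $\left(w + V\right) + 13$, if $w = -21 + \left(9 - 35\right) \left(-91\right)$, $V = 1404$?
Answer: $3762$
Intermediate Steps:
$w = 2345$ ($w = -21 - -2366 = -21 + 2366 = 2345$)
$\left(w + V\right) + 13 = \left(2345 + 1404\right) + 13 = 3749 + 13 = 3762$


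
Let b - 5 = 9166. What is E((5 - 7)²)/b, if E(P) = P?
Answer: 4/9171 ≈ 0.00043616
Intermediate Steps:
b = 9171 (b = 5 + 9166 = 9171)
E((5 - 7)²)/b = (5 - 7)²/9171 = (-2)²*(1/9171) = 4*(1/9171) = 4/9171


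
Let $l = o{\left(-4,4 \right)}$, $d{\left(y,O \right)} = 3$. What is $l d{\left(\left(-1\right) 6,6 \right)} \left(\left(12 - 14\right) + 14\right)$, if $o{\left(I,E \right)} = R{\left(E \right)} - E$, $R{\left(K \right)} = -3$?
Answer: $-252$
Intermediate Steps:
$o{\left(I,E \right)} = -3 - E$
$l = -7$ ($l = -3 - 4 = -7$)
$l d{\left(\left(-1\right) 6,6 \right)} \left(\left(12 - 14\right) + 14\right) = \left(-7\right) 3 \left(\left(12 - 14\right) + 14\right) = - 21 \left(-2 + 14\right) = \left(-21\right) 12 = -252$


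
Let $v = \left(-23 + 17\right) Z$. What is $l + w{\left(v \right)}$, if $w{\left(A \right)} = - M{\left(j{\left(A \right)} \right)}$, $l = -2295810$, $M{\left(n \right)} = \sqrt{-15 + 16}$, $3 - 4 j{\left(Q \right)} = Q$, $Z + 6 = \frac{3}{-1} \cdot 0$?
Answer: $-2295811$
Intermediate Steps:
$Z = -6$ ($Z = -6 + \frac{3}{-1} \cdot 0 = -6 + 3 \left(-1\right) 0 = -6 - 0 = -6 + 0 = -6$)
$j{\left(Q \right)} = \frac{3}{4} - \frac{Q}{4}$
$M{\left(n \right)} = 1$ ($M{\left(n \right)} = \sqrt{1} = 1$)
$v = 36$ ($v = \left(-23 + 17\right) \left(-6\right) = \left(-6\right) \left(-6\right) = 36$)
$w{\left(A \right)} = -1$ ($w{\left(A \right)} = \left(-1\right) 1 = -1$)
$l + w{\left(v \right)} = -2295810 - 1 = -2295811$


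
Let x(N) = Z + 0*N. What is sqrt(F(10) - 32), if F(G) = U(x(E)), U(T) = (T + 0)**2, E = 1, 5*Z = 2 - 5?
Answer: I*sqrt(791)/5 ≈ 5.6249*I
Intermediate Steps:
Z = -3/5 (Z = (2 - 5)/5 = (1/5)*(-3) = -3/5 ≈ -0.60000)
x(N) = -3/5 (x(N) = -3/5 + 0*N = -3/5 + 0 = -3/5)
U(T) = T**2
F(G) = 9/25 (F(G) = (-3/5)**2 = 9/25)
sqrt(F(10) - 32) = sqrt(9/25 - 32) = sqrt(-791/25) = I*sqrt(791)/5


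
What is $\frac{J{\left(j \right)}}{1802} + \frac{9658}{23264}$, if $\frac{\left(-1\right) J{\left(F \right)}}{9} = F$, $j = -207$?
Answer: $\frac{15186137}{10480432} \approx 1.449$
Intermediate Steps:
$J{\left(F \right)} = - 9 F$
$\frac{J{\left(j \right)}}{1802} + \frac{9658}{23264} = \frac{\left(-9\right) \left(-207\right)}{1802} + \frac{9658}{23264} = 1863 \cdot \frac{1}{1802} + 9658 \cdot \frac{1}{23264} = \frac{1863}{1802} + \frac{4829}{11632} = \frac{15186137}{10480432}$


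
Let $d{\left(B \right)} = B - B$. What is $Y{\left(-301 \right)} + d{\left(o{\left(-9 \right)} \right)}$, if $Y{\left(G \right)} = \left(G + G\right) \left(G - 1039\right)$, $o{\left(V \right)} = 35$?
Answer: $806680$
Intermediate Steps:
$d{\left(B \right)} = 0$
$Y{\left(G \right)} = 2 G \left(-1039 + G\right)$
$Y{\left(-301 \right)} + d{\left(o{\left(-9 \right)} \right)} = 2 \left(-301\right) \left(-1039 - 301\right) + 0 = 2 \left(-301\right) \left(-1340\right) + 0 = 806680 + 0 = 806680$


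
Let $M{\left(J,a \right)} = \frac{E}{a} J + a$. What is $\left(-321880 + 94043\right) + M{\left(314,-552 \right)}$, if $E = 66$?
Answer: $- \frac{10507621}{46} \approx -2.2843 \cdot 10^{5}$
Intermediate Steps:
$M{\left(J,a \right)} = a + \frac{66 J}{a}$ ($M{\left(J,a \right)} = \frac{66}{a} J + a = \frac{66 J}{a} + a = a + \frac{66 J}{a}$)
$\left(-321880 + 94043\right) + M{\left(314,-552 \right)} = \left(-321880 + 94043\right) - \left(552 - \frac{20724}{-552}\right) = -227837 - \left(552 - - \frac{1727}{46}\right) = -227837 - \frac{27119}{46} = - \frac{10507621}{46}$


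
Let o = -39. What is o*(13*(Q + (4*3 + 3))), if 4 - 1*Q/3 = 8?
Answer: -1521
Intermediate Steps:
Q = -12 (Q = 12 - 3*8 = 12 - 24 = -12)
o*(13*(Q + (4*3 + 3))) = -507*(-12 + (4*3 + 3)) = -507*(-12 + (12 + 3)) = -507*(-12 + 15) = -507*3 = -39*39 = -1521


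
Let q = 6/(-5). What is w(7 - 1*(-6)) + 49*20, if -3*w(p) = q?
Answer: 4902/5 ≈ 980.40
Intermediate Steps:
q = -6/5 (q = 6*(-⅕) = -6/5 ≈ -1.2000)
w(p) = ⅖ (w(p) = -⅓*(-6/5) = ⅖)
w(7 - 1*(-6)) + 49*20 = ⅖ + 49*20 = ⅖ + 980 = 4902/5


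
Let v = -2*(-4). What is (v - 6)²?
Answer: 4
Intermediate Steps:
v = 8
(v - 6)² = (8 - 6)² = 2² = 4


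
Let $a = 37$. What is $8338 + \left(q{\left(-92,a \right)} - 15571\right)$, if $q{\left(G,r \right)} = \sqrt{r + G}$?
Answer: $-7233 + i \sqrt{55} \approx -7233.0 + 7.4162 i$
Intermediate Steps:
$q{\left(G,r \right)} = \sqrt{G + r}$
$8338 + \left(q{\left(-92,a \right)} - 15571\right) = 8338 + \left(\sqrt{-92 + 37} - 15571\right) = 8338 - \left(15571 - \sqrt{-55}\right) = 8338 - \left(15571 - i \sqrt{55}\right) = -7233 + i \sqrt{55}$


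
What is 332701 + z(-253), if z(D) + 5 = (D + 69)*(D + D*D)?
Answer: -11398408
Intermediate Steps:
z(D) = -5 + (69 + D)*(D + D**2) (z(D) = -5 + (D + 69)*(D + D*D) = -5 + (69 + D)*(D + D**2))
332701 + z(-253) = 332701 + (-5 + (-253)**3 + 69*(-253) + 70*(-253)**2) = 332701 + (-5 - 16194277 - 17457 + 70*64009) = 332701 + (-5 - 16194277 - 17457 + 4480630) = 332701 - 11731109 = -11398408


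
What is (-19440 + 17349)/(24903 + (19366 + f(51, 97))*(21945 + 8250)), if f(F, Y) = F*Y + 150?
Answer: -697/246228396 ≈ -2.8307e-6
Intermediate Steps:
f(F, Y) = 150 + F*Y
(-19440 + 17349)/(24903 + (19366 + f(51, 97))*(21945 + 8250)) = (-19440 + 17349)/(24903 + (19366 + (150 + 51*97))*(21945 + 8250)) = -2091/(24903 + (19366 + (150 + 4947))*30195) = -2091/(24903 + (19366 + 5097)*30195) = -2091/(24903 + 24463*30195) = -2091/(24903 + 738660285) = -2091/738685188 = -2091*1/738685188 = -697/246228396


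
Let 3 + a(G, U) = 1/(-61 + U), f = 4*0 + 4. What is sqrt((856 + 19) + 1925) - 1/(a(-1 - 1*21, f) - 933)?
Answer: 57/53353 + 20*sqrt(7) ≈ 52.916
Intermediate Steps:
f = 4 (f = 0 + 4 = 4)
a(G, U) = -3 + 1/(-61 + U)
sqrt((856 + 19) + 1925) - 1/(a(-1 - 1*21, f) - 933) = sqrt((856 + 19) + 1925) - 1/((184 - 3*4)/(-61 + 4) - 933) = sqrt(875 + 1925) - 1/((184 - 12)/(-57) - 933) = sqrt(2800) - 1/(-1/57*172 - 933) = 20*sqrt(7) - 1/(-172/57 - 933) = 20*sqrt(7) - 1/(-53353/57) = 20*sqrt(7) - 1*(-57/53353) = 20*sqrt(7) + 57/53353 = 57/53353 + 20*sqrt(7)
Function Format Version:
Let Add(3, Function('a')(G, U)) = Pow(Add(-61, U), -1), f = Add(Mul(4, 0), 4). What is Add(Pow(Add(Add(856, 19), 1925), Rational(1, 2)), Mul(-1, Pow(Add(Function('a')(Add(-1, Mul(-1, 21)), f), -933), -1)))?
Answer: Add(Rational(57, 53353), Mul(20, Pow(7, Rational(1, 2)))) ≈ 52.916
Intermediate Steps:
f = 4 (f = Add(0, 4) = 4)
Function('a')(G, U) = Add(-3, Pow(Add(-61, U), -1))
Add(Pow(Add(Add(856, 19), 1925), Rational(1, 2)), Mul(-1, Pow(Add(Function('a')(Add(-1, Mul(-1, 21)), f), -933), -1))) = Add(Pow(Add(Add(856, 19), 1925), Rational(1, 2)), Mul(-1, Pow(Add(Mul(Pow(Add(-61, 4), -1), Add(184, Mul(-3, 4))), -933), -1))) = Add(Pow(Add(875, 1925), Rational(1, 2)), Mul(-1, Pow(Add(Mul(Pow(-57, -1), Add(184, -12)), -933), -1))) = Add(Pow(2800, Rational(1, 2)), Mul(-1, Pow(Add(Mul(Rational(-1, 57), 172), -933), -1))) = Add(Mul(20, Pow(7, Rational(1, 2))), Mul(-1, Pow(Add(Rational(-172, 57), -933), -1))) = Add(Mul(20, Pow(7, Rational(1, 2))), Mul(-1, Pow(Rational(-53353, 57), -1))) = Add(Mul(20, Pow(7, Rational(1, 2))), Mul(-1, Rational(-57, 53353))) = Add(Mul(20, Pow(7, Rational(1, 2))), Rational(57, 53353)) = Add(Rational(57, 53353), Mul(20, Pow(7, Rational(1, 2))))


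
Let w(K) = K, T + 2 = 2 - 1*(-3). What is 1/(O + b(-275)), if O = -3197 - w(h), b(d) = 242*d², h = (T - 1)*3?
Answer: 1/18298047 ≈ 5.4651e-8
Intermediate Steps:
T = 3 (T = -2 + (2 - 1*(-3)) = -2 + (2 + 3) = -2 + 5 = 3)
h = 6 (h = (3 - 1)*3 = 2*3 = 6)
O = -3203 (O = -3197 - 1*6 = -3197 - 6 = -3203)
1/(O + b(-275)) = 1/(-3203 + 242*(-275)²) = 1/(-3203 + 242*75625) = 1/(-3203 + 18301250) = 1/18298047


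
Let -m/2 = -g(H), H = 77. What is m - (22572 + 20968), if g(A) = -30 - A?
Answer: -43754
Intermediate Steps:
m = -214 (m = -(-2)*(-30 - 1*77) = -(-2)*(-30 - 77) = -(-2)*(-107) = -2*107 = -214)
m - (22572 + 20968) = -214 - (22572 + 20968) = -214 - 1*43540 = -214 - 43540 = -43754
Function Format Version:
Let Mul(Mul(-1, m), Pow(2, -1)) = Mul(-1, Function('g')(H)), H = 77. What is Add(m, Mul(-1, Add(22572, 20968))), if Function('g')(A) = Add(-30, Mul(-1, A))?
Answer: -43754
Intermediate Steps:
m = -214 (m = Mul(-2, Mul(-1, Add(-30, Mul(-1, 77)))) = Mul(-2, Mul(-1, Add(-30, -77))) = Mul(-2, Mul(-1, -107)) = Mul(-2, 107) = -214)
Add(m, Mul(-1, Add(22572, 20968))) = Add(-214, Mul(-1, Add(22572, 20968))) = Add(-214, Mul(-1, 43540)) = Add(-214, -43540) = -43754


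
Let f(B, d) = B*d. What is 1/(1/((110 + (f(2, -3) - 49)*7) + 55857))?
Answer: 55582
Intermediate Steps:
1/(1/((110 + (f(2, -3) - 49)*7) + 55857)) = 1/(1/((110 + (2*(-3) - 49)*7) + 55857)) = 1/(1/((110 + (-6 - 49)*7) + 55857)) = 1/(1/((110 - 55*7) + 55857)) = 1/(1/((110 - 385) + 55857)) = 1/(1/(-275 + 55857)) = 1/(1/55582) = 55582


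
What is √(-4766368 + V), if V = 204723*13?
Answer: I*√2104969 ≈ 1450.9*I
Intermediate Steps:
V = 2661399
√(-4766368 + V) = √(-4766368 + 2661399) = √(-2104969) = I*√2104969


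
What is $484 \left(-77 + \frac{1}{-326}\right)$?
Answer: $- \frac{6074926}{163} \approx -37270.0$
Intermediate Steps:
$484 \left(-77 + \frac{1}{-326}\right) = 484 \left(-77 - \frac{1}{326}\right) = 484 \left(- \frac{25103}{326}\right) = - \frac{6074926}{163}$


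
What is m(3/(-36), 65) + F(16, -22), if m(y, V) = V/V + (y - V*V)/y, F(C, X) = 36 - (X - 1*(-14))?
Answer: 50746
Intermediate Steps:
F(C, X) = 22 - X (F(C, X) = 36 - (X + 14) = 36 - (14 + X) = 36 + (-14 - X) = 22 - X)
m(y, V) = 1 + (y - V²)/y
m(3/(-36), 65) + F(16, -22) = (2 - 1*65²/3/(-36)) + (22 - 1*(-22)) = (2 - 1*4225/3*(-1/36)) + (22 + 22) = (2 - 1*4225/(-1/12)) + 44 = (2 - 1*4225*(-12)) + 44 = (2 + 50700) + 44 = 50702 + 44 = 50746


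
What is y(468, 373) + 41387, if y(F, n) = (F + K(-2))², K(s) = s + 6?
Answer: 264171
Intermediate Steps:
K(s) = 6 + s
y(F, n) = (4 + F)² (y(F, n) = (F + (6 - 2))² = (F + 4)² = (4 + F)²)
y(468, 373) + 41387 = (4 + 468)² + 41387 = 472² + 41387 = 222784 + 41387 = 264171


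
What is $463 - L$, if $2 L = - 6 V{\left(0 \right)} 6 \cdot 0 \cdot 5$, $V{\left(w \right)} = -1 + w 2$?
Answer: $463$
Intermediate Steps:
$V{\left(w \right)} = -1 + 2 w$
$L = 0$ ($L = \frac{- 6 \left(-1 + 2 \cdot 0\right) 6 \cdot 0 \cdot 5}{2} = \frac{- 6 \left(-1 + 0\right) 0 \cdot 5}{2} = \frac{\left(-6\right) \left(-1\right) 0}{2} = \frac{6 \cdot 0}{2} = \frac{1}{2} \cdot 0 = 0$)
$463 - L = 463 - 0 = 463 + 0 = 463$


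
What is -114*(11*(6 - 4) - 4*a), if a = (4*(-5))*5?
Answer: -48108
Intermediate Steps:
a = -100 (a = -20*5 = -100)
-114*(11*(6 - 4) - 4*a) = -114*(11*(6 - 4) - 4*(-100)) = -114*(11*2 + 400) = -114*(22 + 400) = -114*422 = -48108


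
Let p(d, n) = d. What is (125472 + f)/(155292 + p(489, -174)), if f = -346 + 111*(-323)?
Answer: 89273/155781 ≈ 0.57307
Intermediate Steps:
f = -36199 (f = -346 - 35853 = -36199)
(125472 + f)/(155292 + p(489, -174)) = (125472 - 36199)/(155292 + 489) = 89273/155781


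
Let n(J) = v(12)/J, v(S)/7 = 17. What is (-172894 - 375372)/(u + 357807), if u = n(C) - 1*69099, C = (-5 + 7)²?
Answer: -2193064/1154951 ≈ -1.8988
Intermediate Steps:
v(S) = 119 (v(S) = 7*17 = 119)
C = 4 (C = 2² = 4)
n(J) = 119/J
u = -276277/4 (u = 119/4 - 1*69099 = 119*(¼) - 69099 = 119/4 - 69099 = -276277/4 ≈ -69069.)
(-172894 - 375372)/(u + 357807) = (-172894 - 375372)/(-276277/4 + 357807) = -548266/1154951/4 = -548266*4/1154951 = -2193064/1154951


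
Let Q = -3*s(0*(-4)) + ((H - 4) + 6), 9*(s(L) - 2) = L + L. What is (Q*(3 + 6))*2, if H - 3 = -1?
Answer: -36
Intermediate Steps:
H = 2 (H = 3 - 1 = 2)
s(L) = 2 + 2*L/9 (s(L) = 2 + (L + L)/9 = 2 + (2*L)/9 = 2 + 2*L/9)
Q = -2 (Q = -3*(2 + 2*(0*(-4))/9) + ((2 - 4) + 6) = -3*(2 + (2/9)*0) + (-2 + 6) = -3*(2 + 0) + 4 = -3*2 + 4 = -6 + 4 = -2)
(Q*(3 + 6))*2 = -2*(3 + 6)*2 = -2*9*2 = -18*2 = -36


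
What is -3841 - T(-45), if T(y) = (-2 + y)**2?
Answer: -6050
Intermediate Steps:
-3841 - T(-45) = -3841 - (-2 - 45)**2 = -3841 - 1*(-47)**2 = -3841 - 1*2209 = -3841 - 2209 = -6050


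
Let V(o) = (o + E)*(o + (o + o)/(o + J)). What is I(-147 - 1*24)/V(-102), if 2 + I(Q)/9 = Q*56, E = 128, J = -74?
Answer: 210716/6409 ≈ 32.878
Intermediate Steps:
I(Q) = -18 + 504*Q (I(Q) = -18 + 9*(Q*56) = -18 + 9*(56*Q) = -18 + 504*Q)
V(o) = (128 + o)*(o + 2*o/(-74 + o)) (V(o) = (o + 128)*(o + (o + o)/(o - 74)) = (128 + o)*(o + (2*o)/(-74 + o)) = (128 + o)*(o + 2*o/(-74 + o)))
I(-147 - 1*24)/V(-102) = (-18 + 504*(-147 - 1*24))/((-102*(-9216 + (-102)² + 56*(-102))/(-74 - 102))) = (-18 + 504*(-147 - 24))/((-102*(-9216 + 10404 - 5712)/(-176))) = (-18 + 504*(-171))/((-102*(-1/176)*(-4524))) = (-18 - 86184)/(-57681/22) = -86202*(-22/57681) = 210716/6409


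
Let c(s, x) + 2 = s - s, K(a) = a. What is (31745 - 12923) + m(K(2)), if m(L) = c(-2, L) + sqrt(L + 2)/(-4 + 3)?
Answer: 18818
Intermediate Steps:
c(s, x) = -2 (c(s, x) = -2 + (s - s) = -2 + 0 = -2)
m(L) = -2 - sqrt(2 + L) (m(L) = -2 + sqrt(L + 2)/(-4 + 3) = -2 + sqrt(2 + L)/(-1) = -2 + sqrt(2 + L)*(-1) = -2 - sqrt(2 + L))
(31745 - 12923) + m(K(2)) = (31745 - 12923) + (-2 - sqrt(2 + 2)) = 18822 + (-2 - sqrt(4)) = 18822 + (-2 - 1*2) = 18822 + (-2 - 2) = 18822 - 4 = 18818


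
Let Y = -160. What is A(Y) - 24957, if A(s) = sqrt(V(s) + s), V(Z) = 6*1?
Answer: -24957 + I*sqrt(154) ≈ -24957.0 + 12.41*I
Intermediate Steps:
V(Z) = 6
A(s) = sqrt(6 + s)
A(Y) - 24957 = sqrt(6 - 160) - 24957 = sqrt(-154) - 24957 = I*sqrt(154) - 24957 = -24957 + I*sqrt(154)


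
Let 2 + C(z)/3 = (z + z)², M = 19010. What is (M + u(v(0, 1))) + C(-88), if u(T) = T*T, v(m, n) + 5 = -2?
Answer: 111981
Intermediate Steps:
v(m, n) = -7 (v(m, n) = -5 - 2 = -7)
u(T) = T²
C(z) = -6 + 12*z² (C(z) = -6 + 3*(z + z)² = -6 + 3*(2*z)² = -6 + 3*(4*z²) = -6 + 12*z²)
(M + u(v(0, 1))) + C(-88) = (19010 + (-7)²) + (-6 + 12*(-88)²) = (19010 + 49) + (-6 + 12*7744) = 19059 + (-6 + 92928) = 19059 + 92922 = 111981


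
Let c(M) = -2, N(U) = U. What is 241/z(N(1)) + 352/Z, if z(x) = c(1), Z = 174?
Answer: -20615/174 ≈ -118.48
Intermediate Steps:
z(x) = -2
241/z(N(1)) + 352/Z = 241/(-2) + 352/174 = 241*(-½) + 352*(1/174) = -241/2 + 176/87 = -20615/174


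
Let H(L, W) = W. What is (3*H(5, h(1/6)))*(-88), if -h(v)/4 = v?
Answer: 176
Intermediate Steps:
h(v) = -4*v
(3*H(5, h(1/6)))*(-88) = (3*(-4/6))*(-88) = (3*(-4*⅙))*(-88) = (3*(-⅔))*(-88) = -2*(-88) = 176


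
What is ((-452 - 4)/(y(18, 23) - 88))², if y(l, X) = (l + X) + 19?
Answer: 12996/49 ≈ 265.22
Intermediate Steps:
y(l, X) = 19 + X + l (y(l, X) = (X + l) + 19 = 19 + X + l)
((-452 - 4)/(y(18, 23) - 88))² = ((-452 - 4)/((19 + 23 + 18) - 88))² = (-456/(60 - 88))² = (-456/(-28))² = (-456*(-1/28))² = (114/7)² = 12996/49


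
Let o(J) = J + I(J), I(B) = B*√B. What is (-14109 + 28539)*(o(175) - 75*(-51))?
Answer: 57720000 + 12626250*√7 ≈ 9.1126e+7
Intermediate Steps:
I(B) = B^(3/2)
o(J) = J + J^(3/2)
(-14109 + 28539)*(o(175) - 75*(-51)) = (-14109 + 28539)*((175 + 175^(3/2)) - 75*(-51)) = 14430*((175 + 875*√7) + 3825) = 14430*(4000 + 875*√7) = 57720000 + 12626250*√7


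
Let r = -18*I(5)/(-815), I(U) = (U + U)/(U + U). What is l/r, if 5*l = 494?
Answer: 40261/9 ≈ 4473.4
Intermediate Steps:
I(U) = 1 (I(U) = (2*U)/((2*U)) = (2*U)*(1/(2*U)) = 1)
l = 494/5 (l = (⅕)*494 = 494/5 ≈ 98.800)
r = 18/815 (r = -18*1/(-815) = -18*(-1/815) = 18/815 ≈ 0.022086)
l/r = 494/(5*(18/815)) = (494/5)*(815/18) = 40261/9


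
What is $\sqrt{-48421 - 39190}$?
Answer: $i \sqrt{87611} \approx 295.99 i$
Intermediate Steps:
$\sqrt{-48421 - 39190} = \sqrt{-87611} = i \sqrt{87611}$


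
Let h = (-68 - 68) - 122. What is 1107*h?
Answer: -285606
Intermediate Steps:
h = -258 (h = -136 - 122 = -258)
1107*h = 1107*(-258) = -285606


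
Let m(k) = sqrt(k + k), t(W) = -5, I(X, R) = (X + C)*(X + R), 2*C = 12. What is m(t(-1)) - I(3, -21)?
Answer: 162 + I*sqrt(10) ≈ 162.0 + 3.1623*I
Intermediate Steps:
C = 6 (C = (1/2)*12 = 6)
I(X, R) = (6 + X)*(R + X) (I(X, R) = (X + 6)*(X + R) = (6 + X)*(R + X))
m(k) = sqrt(2)*sqrt(k) (m(k) = sqrt(2*k) = sqrt(2)*sqrt(k))
m(t(-1)) - I(3, -21) = sqrt(2)*sqrt(-5) - (3**2 + 6*(-21) + 6*3 - 21*3) = sqrt(2)*(I*sqrt(5)) - (9 - 126 + 18 - 63) = I*sqrt(10) - 1*(-162) = I*sqrt(10) + 162 = 162 + I*sqrt(10)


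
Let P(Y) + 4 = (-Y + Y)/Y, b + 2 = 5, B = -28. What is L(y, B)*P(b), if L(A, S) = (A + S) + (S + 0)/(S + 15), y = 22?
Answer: 200/13 ≈ 15.385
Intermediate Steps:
L(A, S) = A + S + S/(15 + S) (L(A, S) = (A + S) + S/(15 + S) = A + S + S/(15 + S))
b = 3 (b = -2 + 5 = 3)
P(Y) = -4 (P(Y) = -4 + (-Y + Y)/Y = -4 + 0/Y = -4 + 0 = -4)
L(y, B)*P(b) = (((-28)**2 + 15*22 + 16*(-28) + 22*(-28))/(15 - 28))*(-4) = ((784 + 330 - 448 - 616)/(-13))*(-4) = -1/13*50*(-4) = -50/13*(-4) = 200/13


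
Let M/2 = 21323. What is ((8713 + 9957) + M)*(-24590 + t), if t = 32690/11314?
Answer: -8528398599060/5657 ≈ -1.5076e+9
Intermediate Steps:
M = 42646 (M = 2*21323 = 42646)
t = 16345/5657 (t = 32690*(1/11314) = 16345/5657 ≈ 2.8893)
((8713 + 9957) + M)*(-24590 + t) = ((8713 + 9957) + 42646)*(-24590 + 16345/5657) = (18670 + 42646)*(-139089285/5657) = 61316*(-139089285/5657) = -8528398599060/5657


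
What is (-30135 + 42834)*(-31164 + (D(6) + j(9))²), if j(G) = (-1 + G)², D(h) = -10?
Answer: -358721352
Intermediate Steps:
(-30135 + 42834)*(-31164 + (D(6) + j(9))²) = (-30135 + 42834)*(-31164 + (-10 + (-1 + 9)²)²) = 12699*(-31164 + (-10 + 8²)²) = 12699*(-31164 + (-10 + 64)²) = 12699*(-31164 + 54²) = 12699*(-31164 + 2916) = 12699*(-28248) = -358721352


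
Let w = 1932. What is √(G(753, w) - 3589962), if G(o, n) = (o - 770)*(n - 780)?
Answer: I*√3609546 ≈ 1899.9*I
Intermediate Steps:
G(o, n) = (-780 + n)*(-770 + o) (G(o, n) = (-770 + o)*(-780 + n) = (-780 + n)*(-770 + o))
√(G(753, w) - 3589962) = √((600600 - 780*753 - 770*1932 + 1932*753) - 3589962) = √((600600 - 587340 - 1487640 + 1454796) - 3589962) = √(-19584 - 3589962) = √(-3609546) = I*√3609546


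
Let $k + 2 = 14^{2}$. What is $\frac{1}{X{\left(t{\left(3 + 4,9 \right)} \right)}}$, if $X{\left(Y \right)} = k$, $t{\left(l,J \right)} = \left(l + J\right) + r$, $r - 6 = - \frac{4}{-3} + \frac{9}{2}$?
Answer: $\frac{1}{194} \approx 0.0051546$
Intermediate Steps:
$r = \frac{71}{6}$ ($r = 6 + \left(- \frac{4}{-3} + \frac{9}{2}\right) = 6 + \left(\left(-4\right) \left(- \frac{1}{3}\right) + 9 \cdot \frac{1}{2}\right) = 6 + \left(\frac{4}{3} + \frac{9}{2}\right) = 6 + \frac{35}{6} = \frac{71}{6} \approx 11.833$)
$k = 194$ ($k = -2 + 14^{2} = -2 + 196 = 194$)
$t{\left(l,J \right)} = \frac{71}{6} + J + l$ ($t{\left(l,J \right)} = \left(l + J\right) + \frac{71}{6} = \left(J + l\right) + \frac{71}{6} = \frac{71}{6} + J + l$)
$X{\left(Y \right)} = 194$
$\frac{1}{X{\left(t{\left(3 + 4,9 \right)} \right)}} = \frac{1}{194}$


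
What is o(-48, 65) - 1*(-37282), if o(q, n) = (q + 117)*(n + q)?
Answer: 38455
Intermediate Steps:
o(q, n) = (117 + q)*(n + q)
o(-48, 65) - 1*(-37282) = ((-48)² + 117*65 + 117*(-48) + 65*(-48)) - 1*(-37282) = (2304 + 7605 - 5616 - 3120) + 37282 = 1173 + 37282 = 38455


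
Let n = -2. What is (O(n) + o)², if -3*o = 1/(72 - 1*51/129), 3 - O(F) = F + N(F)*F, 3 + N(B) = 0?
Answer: 86118400/85322169 ≈ 1.0093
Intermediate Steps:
N(B) = -3 (N(B) = -3 + 0 = -3)
O(F) = 3 + 2*F (O(F) = 3 - (F - 3*F) = 3 - (-2)*F = 3 + 2*F)
o = -43/9237 (o = -1/(3*(72 - 1*51/129)) = -1/(3*(72 - 51*1/129)) = -1/(3*(72 - 17/43)) = -1/(3*3079/43) = -⅓*43/3079 = -43/9237 ≈ -0.0046552)
(O(n) + o)² = ((3 + 2*(-2)) - 43/9237)² = ((3 - 4) - 43/9237)² = (-1 - 43/9237)² = (-9280/9237)² = 86118400/85322169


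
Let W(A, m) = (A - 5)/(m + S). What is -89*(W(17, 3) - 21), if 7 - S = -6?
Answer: 7209/4 ≈ 1802.3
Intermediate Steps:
S = 13 (S = 7 - 1*(-6) = 7 + 6 = 13)
W(A, m) = (-5 + A)/(13 + m) (W(A, m) = (A - 5)/(m + 13) = (-5 + A)/(13 + m))
-89*(W(17, 3) - 21) = -89*((-5 + 17)/(13 + 3) - 21) = -89*(12/16 - 21) = -89*((1/16)*12 - 21) = -89*(¾ - 21) = -89*(-81/4) = 7209/4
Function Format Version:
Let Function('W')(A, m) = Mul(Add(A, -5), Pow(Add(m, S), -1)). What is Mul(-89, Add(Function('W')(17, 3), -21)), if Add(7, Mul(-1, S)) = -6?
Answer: Rational(7209, 4) ≈ 1802.3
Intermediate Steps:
S = 13 (S = Add(7, Mul(-1, -6)) = Add(7, 6) = 13)
Function('W')(A, m) = Mul(Pow(Add(13, m), -1), Add(-5, A)) (Function('W')(A, m) = Mul(Add(A, -5), Pow(Add(m, 13), -1)) = Mul(Add(-5, A), Pow(Add(13, m), -1)) = Mul(Pow(Add(13, m), -1), Add(-5, A)))
Mul(-89, Add(Function('W')(17, 3), -21)) = Mul(-89, Add(Mul(Pow(Add(13, 3), -1), Add(-5, 17)), -21)) = Mul(-89, Add(Mul(Pow(16, -1), 12), -21)) = Mul(-89, Add(Mul(Rational(1, 16), 12), -21)) = Mul(-89, Add(Rational(3, 4), -21)) = Mul(-89, Rational(-81, 4)) = Rational(7209, 4)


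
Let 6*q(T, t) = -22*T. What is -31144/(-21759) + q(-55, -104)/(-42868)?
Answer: 443564309/310921604 ≈ 1.4266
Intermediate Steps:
q(T, t) = -11*T/3 (q(T, t) = (-22*T)/6 = -11*T/3)
-31144/(-21759) + q(-55, -104)/(-42868) = -31144/(-21759) - 11/3*(-55)/(-42868) = -31144*(-1/21759) + (605/3)*(-1/42868) = 31144/21759 - 605/128604 = 443564309/310921604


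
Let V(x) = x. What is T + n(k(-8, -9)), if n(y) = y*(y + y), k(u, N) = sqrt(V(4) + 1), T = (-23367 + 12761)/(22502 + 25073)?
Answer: 465144/47575 ≈ 9.7771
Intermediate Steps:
T = -10606/47575 ≈ -0.22293
k(u, N) = sqrt(5) (k(u, N) = sqrt(4 + 1) = sqrt(5))
n(y) = 2*y**2 (n(y) = y*(2*y) = 2*y**2)
T + n(k(-8, -9)) = -10606/47575 + 2*(sqrt(5))**2 = -10606/47575 + 2*5 = -10606/47575 + 10 = 465144/47575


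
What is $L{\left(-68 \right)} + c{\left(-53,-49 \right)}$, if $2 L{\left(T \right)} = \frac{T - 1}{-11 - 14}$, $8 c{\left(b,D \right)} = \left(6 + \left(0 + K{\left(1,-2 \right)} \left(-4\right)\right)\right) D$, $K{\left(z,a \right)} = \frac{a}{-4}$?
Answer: $- \frac{578}{25} \approx -23.12$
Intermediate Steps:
$K{\left(z,a \right)} = - \frac{a}{4}$ ($K{\left(z,a \right)} = a \left(- \frac{1}{4}\right) = - \frac{a}{4}$)
$c{\left(b,D \right)} = \frac{D}{2}$ ($c{\left(b,D \right)} = \frac{\left(6 + \left(0 + \left(- \frac{1}{4}\right) \left(-2\right) \left(-4\right)\right)\right) D}{8} = \frac{\left(6 + \left(0 + \frac{1}{2} \left(-4\right)\right)\right) D}{8} = \frac{\left(6 + \left(0 - 2\right)\right) D}{8} = \frac{\left(6 - 2\right) D}{8} = \frac{4 D}{8} = \frac{D}{2}$)
$L{\left(T \right)} = \frac{1}{50} - \frac{T}{50}$ ($L{\left(T \right)} = \frac{\left(T - 1\right) \frac{1}{-11 - 14}}{2} = \frac{\left(-1 + T\right) \frac{1}{-25}}{2} = \frac{\left(-1 + T\right) \left(- \frac{1}{25}\right)}{2} = \frac{\frac{1}{25} - \frac{T}{25}}{2} = \frac{1}{50} - \frac{T}{50}$)
$L{\left(-68 \right)} + c{\left(-53,-49 \right)} = \left(\frac{1}{50} - - \frac{34}{25}\right) + \frac{1}{2} \left(-49\right) = \left(\frac{1}{50} + \frac{34}{25}\right) - \frac{49}{2} = \frac{69}{50} - \frac{49}{2} = - \frac{578}{25}$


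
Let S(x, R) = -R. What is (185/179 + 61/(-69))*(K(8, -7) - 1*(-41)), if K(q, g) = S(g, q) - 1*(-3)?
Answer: 22152/4117 ≈ 5.3806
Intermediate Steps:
K(q, g) = 3 - q (K(q, g) = -q - 1*(-3) = -q + 3 = 3 - q)
(185/179 + 61/(-69))*(K(8, -7) - 1*(-41)) = (185/179 + 61/(-69))*((3 - 1*8) - 1*(-41)) = (185*(1/179) + 61*(-1/69))*((3 - 8) + 41) = (185/179 - 61/69)*(-5 + 41) = (1846/12351)*36 = 22152/4117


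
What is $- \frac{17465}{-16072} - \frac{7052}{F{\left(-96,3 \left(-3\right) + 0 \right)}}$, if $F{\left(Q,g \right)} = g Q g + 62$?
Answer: $\frac{2531273}{1265096} \approx 2.0009$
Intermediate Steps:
$F{\left(Q,g \right)} = 62 + Q g^{2}$ ($F{\left(Q,g \right)} = Q g g + 62 = Q g^{2} + 62 = 62 + Q g^{2}$)
$- \frac{17465}{-16072} - \frac{7052}{F{\left(-96,3 \left(-3\right) + 0 \right)}} = - \frac{17465}{-16072} - \frac{7052}{62 - 96 \left(3 \left(-3\right) + 0\right)^{2}} = \left(-17465\right) \left(- \frac{1}{16072}\right) - \frac{7052}{62 - 96 \left(-9 + 0\right)^{2}} = \frac{2495}{2296} - \frac{7052}{62 - 96 \left(-9\right)^{2}} = \frac{2495}{2296} - \frac{7052}{62 - 7776} = \frac{2495}{2296} - \frac{7052}{-7714} = \frac{2495}{2296} - - \frac{3526}{3857} = \frac{2495}{2296} + \frac{3526}{3857} = \frac{2531273}{1265096}$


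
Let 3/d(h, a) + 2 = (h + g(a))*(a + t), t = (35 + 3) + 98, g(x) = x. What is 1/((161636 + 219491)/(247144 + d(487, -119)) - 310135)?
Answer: -1545638579/479354237129907 ≈ -3.2244e-6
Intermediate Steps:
t = 136 (t = 38 + 98 = 136)
d(h, a) = 3/(-2 + (136 + a)*(a + h)) (d(h, a) = 3/(-2 + (h + a)*(a + 136)) = 3/(-2 + (a + h)*(136 + a)) = 3/(-2 + (136 + a)*(a + h)))
1/((161636 + 219491)/(247144 + d(487, -119)) - 310135) = 1/((161636 + 219491)/(247144 + 3/(-2 + (-119)**2 + 136*(-119) + 136*487 - 119*487)) - 310135) = 1/(381127/(247144 + 3/(-2 + 14161 - 16184 + 66232 - 57953)) - 310135) = 1/(381127/(247144 + 3/6254) - 310135) = 1/(381127/(1545638579/6254) - 310135) = 1/(381127*(6254/1545638579) - 310135) = 1/(2383568258/1545638579 - 310135) = 1/(-479354237129907/1545638579) = -1545638579/479354237129907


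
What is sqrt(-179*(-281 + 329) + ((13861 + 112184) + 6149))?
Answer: sqrt(123602) ≈ 351.57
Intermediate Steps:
sqrt(-179*(-281 + 329) + ((13861 + 112184) + 6149)) = sqrt(-179*48 + (126045 + 6149)) = sqrt(-8592 + 132194) = sqrt(123602)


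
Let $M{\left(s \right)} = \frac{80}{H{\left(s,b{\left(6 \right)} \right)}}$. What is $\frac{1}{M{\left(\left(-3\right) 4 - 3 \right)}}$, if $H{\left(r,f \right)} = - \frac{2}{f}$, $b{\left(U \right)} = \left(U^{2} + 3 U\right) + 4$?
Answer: $- \frac{1}{2320} \approx -0.00043103$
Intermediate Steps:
$b{\left(U \right)} = 4 + U^{2} + 3 U$
$M{\left(s \right)} = -2320$ ($M{\left(s \right)} = \frac{80}{\left(-2\right) \frac{1}{4 + 6^{2} + 3 \cdot 6}} = \frac{80}{\left(-2\right) \frac{1}{4 + 36 + 18}} = \frac{80}{\left(-2\right) \frac{1}{58}} = \frac{80}{- \frac{1}{29}} = 80 \left(-29\right) = -2320$)
$\frac{1}{M{\left(\left(-3\right) 4 - 3 \right)}} = \frac{1}{-2320} = - \frac{1}{2320}$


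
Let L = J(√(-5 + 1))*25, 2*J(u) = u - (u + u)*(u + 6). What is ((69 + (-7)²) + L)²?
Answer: -28101 - 119900*I ≈ -28101.0 - 1.199e+5*I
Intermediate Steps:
J(u) = u/2 - u*(6 + u) (J(u) = (u - (u + u)*(u + 6))/2 = (u - 2*u*(6 + u))/2 = u/2 - u*(6 + u))
L = -25*I*(11 + 4*I) (L = -√(-5 + 1)*(11 + 2*√(-5 + 1))/2*25 = -√(-4)*(11 + 2*√(-4))/2*25 = -2*I*(11 + 2*(2*I))/2*25 = -2*I*(11 + 4*I)/2*25 = -I*(11 + 4*I)*25 = -25*I*(11 + 4*I) ≈ 100.0 - 275.0*I)
((69 + (-7)²) + L)² = ((69 + (-7)²) + (100 - 275*I))² = ((69 + 49) + (100 - 275*I))² = (118 + (100 - 275*I))² = (218 - 275*I)²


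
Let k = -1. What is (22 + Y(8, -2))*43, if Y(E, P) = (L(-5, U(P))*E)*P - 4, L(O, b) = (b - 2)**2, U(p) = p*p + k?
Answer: 86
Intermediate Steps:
U(p) = -1 + p**2 (U(p) = p*p - 1 = p**2 - 1 = -1 + p**2)
L(O, b) = (-2 + b)**2
Y(E, P) = -4 + E*P*(-3 + P**2)**2 (Y(E, P) = ((-2 + (-1 + P**2))**2*E)*P - 4 = ((-3 + P**2)**2*E)*P - 4 = (E*(-3 + P**2)**2)*P - 4 = E*P*(-3 + P**2)**2 - 4 = -4 + E*P*(-3 + P**2)**2)
(22 + Y(8, -2))*43 = (22 + (-4 + 8*(-2)*(-3 + (-2)**2)**2))*43 = (22 + (-4 + 8*(-2)*(-3 + 4)**2))*43 = (22 + (-4 + 8*(-2)*1**2))*43 = (22 + (-4 + 8*(-2)*1))*43 = (22 + (-4 - 16))*43 = (22 - 20)*43 = 2*43 = 86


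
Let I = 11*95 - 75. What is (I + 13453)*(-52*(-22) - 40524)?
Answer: -567977740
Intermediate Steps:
I = 970 (I = 1045 - 75 = 970)
(I + 13453)*(-52*(-22) - 40524) = (970 + 13453)*(-52*(-22) - 40524) = 14423*(1144 - 40524) = 14423*(-39380) = -567977740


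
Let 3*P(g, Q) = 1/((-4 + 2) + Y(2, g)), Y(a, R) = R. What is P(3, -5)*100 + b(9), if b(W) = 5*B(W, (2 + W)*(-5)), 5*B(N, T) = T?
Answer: -65/3 ≈ -21.667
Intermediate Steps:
B(N, T) = T/5
P(g, Q) = 1/(3*(-2 + g)) (P(g, Q) = 1/(3*((-4 + 2) + g)) = 1/(3*(-2 + g)))
b(W) = -10 - 5*W (b(W) = 5*(((2 + W)*(-5))/5) = 5*((-10 - 5*W)/5) = 5*(-2 - W) = -10 - 5*W)
P(3, -5)*100 + b(9) = (1/(3*(-2 + 3)))*100 + (-10 - 5*9) = ((⅓)/1)*100 + (-10 - 45) = ((⅓)*1)*100 - 55 = (⅓)*100 - 55 = 100/3 - 55 = -65/3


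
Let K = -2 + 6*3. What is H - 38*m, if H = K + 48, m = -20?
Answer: 824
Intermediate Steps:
K = 16 (K = -2 + 18 = 16)
H = 64 (H = 16 + 48 = 64)
H - 38*m = 64 - 38*(-20) = 64 + 760 = 824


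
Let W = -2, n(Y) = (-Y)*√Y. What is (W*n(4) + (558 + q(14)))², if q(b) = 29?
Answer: 363609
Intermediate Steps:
n(Y) = -Y^(3/2)
(W*n(4) + (558 + q(14)))² = (-(-2)*4^(3/2) + (558 + 29))² = (-(-2)*8 + 587)² = (-2*(-8) + 587)² = (16 + 587)² = 603² = 363609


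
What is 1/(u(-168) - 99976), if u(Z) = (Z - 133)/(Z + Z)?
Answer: -48/4798805 ≈ -1.0002e-5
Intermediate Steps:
u(Z) = (-133 + Z)/(2*Z) (u(Z) = (-133 + Z)/((2*Z)) = (-133 + Z)*(1/(2*Z)) = (-133 + Z)/(2*Z))
1/(u(-168) - 99976) = 1/((½)*(-133 - 168)/(-168) - 99976) = 1/((½)*(-1/168)*(-301) - 99976) = 1/(43/48 - 99976) = 1/(-4798805/48) = -48/4798805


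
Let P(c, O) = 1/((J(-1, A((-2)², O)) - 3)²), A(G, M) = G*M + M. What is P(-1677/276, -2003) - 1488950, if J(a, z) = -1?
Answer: -23823199/16 ≈ -1.4890e+6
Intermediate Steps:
A(G, M) = M + G*M
P(c, O) = 1/16 (P(c, O) = 1/((-1 - 3)²) = 1/((-4)²) = 1/16)
P(-1677/276, -2003) - 1488950 = 1/16 - 1488950 = -23823199/16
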